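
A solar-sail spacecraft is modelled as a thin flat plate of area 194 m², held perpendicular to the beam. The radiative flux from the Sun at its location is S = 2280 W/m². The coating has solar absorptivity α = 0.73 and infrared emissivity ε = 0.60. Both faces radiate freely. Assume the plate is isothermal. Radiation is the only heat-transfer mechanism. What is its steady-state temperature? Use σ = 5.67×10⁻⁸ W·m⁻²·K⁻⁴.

At equilibrium, absorbed power = emitted power.
Absorbing cross-section = A = 194.0 m²; emitting surface = 2A = 388.0 m² (ratio 2).
αS·A_cross = εσ·A_surf·T⁴  ⇒  T⁴ = αS/(ε·2σ).
T⁴ = 0.730·2280/(0.60·2·5.67×10⁻⁸) = 2.446×10¹⁰ K⁴.
T = (2.446×10¹⁰)^(1/4).

T ≈ 395 K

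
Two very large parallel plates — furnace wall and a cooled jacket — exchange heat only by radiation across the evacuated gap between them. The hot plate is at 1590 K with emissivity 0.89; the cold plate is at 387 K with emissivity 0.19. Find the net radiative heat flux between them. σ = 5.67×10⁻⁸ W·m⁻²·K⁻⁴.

q ≈ 67000 W/m²

For two infinite grey parallel plates, q = σ(T₁⁴ − T₂⁴)/(1/ε₁ + 1/ε₂ − 1).
T₁⁴ − T₂⁴ = 6.391×10¹² − 2.243×10¹⁰ = 6.369×10¹² K⁴.
1/ε₁ + 1/ε₂ − 1 = 1.124 + 5.263 − 1 = 5.387.
q = 5.67×10⁻⁸ × 6.369×10¹² / 5.387.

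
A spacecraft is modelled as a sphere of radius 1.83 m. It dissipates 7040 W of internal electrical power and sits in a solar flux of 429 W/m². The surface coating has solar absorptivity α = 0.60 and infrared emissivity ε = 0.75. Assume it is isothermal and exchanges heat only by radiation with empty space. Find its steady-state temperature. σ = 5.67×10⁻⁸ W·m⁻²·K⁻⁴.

At steady state, absorbed solar power + internal power = radiated power.
Absorbed: α·S·A_cross = 0.60·429·10.52 = 2708 W (cross-section πr²).
Total input = 2708 + 7040 = 9748 W.
Radiated: εσ·A_surf·T⁴ with A_surf = 4πr² = 42.08 m².
T⁴ = 9748/(0.75·5.67×10⁻⁸·42.08) = 5.447×10⁹ K⁴.

T ≈ 272 K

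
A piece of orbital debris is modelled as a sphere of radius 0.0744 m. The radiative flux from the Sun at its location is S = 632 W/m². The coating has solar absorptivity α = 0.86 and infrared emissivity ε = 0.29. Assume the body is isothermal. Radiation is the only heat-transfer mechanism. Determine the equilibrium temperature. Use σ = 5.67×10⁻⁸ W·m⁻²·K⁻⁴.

T ≈ 302 K

At equilibrium, absorbed power = emitted power.
Absorbing cross-section = πr² = 0.01739 m²; emitting surface = 4πr² = 0.06956 m² (ratio 4).
αS·A_cross = εσ·A_surf·T⁴  ⇒  T⁴ = αS/(ε·4σ).
T⁴ = 0.860·632/(0.29·4·5.67×10⁻⁸) = 8.264×10⁹ K⁴.
T = (8.264×10⁹)^(1/4).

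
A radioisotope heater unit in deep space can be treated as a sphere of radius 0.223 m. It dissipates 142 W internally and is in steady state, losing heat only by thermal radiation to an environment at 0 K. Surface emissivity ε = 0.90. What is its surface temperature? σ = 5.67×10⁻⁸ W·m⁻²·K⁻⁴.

T ≈ 258 K

Steady state: internal power = radiated power, P = εσA T⁴.
Radiating area A = 4πr² = 0.6249 m².
T⁴ = P/(εσA) = 142/(0.90·5.67×10⁻⁸·0.6249) = 4.453×10⁹ K⁴.
T = (4.453×10⁹)^(1/4).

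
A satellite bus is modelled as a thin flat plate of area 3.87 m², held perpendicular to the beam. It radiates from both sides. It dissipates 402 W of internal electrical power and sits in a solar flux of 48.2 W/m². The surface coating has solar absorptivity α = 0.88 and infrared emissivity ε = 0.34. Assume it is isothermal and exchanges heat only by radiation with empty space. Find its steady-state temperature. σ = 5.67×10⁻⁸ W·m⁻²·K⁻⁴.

At steady state, absorbed solar power + internal power = radiated power.
Absorbed: α·S·A_cross = 0.88·48.2·3.870 = 164.1 W (cross-section A).
Total input = 164.1 + 402 = 566.1 W.
Radiated: εσ·A_surf·T⁴ with A_surf = 2A = 7.740 m².
T⁴ = 566.1/(0.34·5.67×10⁻⁸·7.740) = 3.794×10⁹ K⁴.

T ≈ 248 K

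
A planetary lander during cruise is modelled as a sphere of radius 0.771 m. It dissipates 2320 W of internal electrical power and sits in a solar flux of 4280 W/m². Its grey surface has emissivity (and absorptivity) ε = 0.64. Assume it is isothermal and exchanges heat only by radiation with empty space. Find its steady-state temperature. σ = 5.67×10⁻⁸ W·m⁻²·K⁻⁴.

At steady state, absorbed solar power + internal power = radiated power.
Absorbed: α·S·A_cross = 0.64·4280·1.867 = 5115 W (cross-section πr²).
Total input = 5115 + 2320 = 7435 W.
Radiated: εσ·A_surf·T⁴ with A_surf = 4πr² = 7.470 m².
T⁴ = 7435/(0.64·5.67×10⁻⁸·7.470) = 2.743×10¹⁰ K⁴.

T ≈ 407 K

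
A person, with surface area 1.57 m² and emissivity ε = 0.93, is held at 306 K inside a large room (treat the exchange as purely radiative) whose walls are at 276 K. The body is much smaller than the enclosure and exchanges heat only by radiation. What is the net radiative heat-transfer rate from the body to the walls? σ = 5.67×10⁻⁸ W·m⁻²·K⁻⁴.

P_net ≈ 245 W

For a small grey body in a large enclosure: P_net = εσA(T_body⁴ − T_wall⁴).
A = 1.57 m²; T_body⁴ − T_wall⁴ = 8.768×10⁹ − 5.803×10⁹ = 2.965×10⁹ K⁴.
|P_net| = 0.93·5.67×10⁻⁸·1.570·2.965×10⁹.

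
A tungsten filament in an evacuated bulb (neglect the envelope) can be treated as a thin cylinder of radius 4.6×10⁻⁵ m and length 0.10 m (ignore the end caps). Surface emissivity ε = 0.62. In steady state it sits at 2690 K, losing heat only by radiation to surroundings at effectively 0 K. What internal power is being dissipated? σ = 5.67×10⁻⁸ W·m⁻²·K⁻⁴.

Steady state: P = εσA T⁴.
A = 2πrL = 2.890×10⁻⁵ m²; T⁴ = (2690)⁴ = 5.236×10¹³ K⁴.
P = 0.62 × 5.67×10⁻⁸ × 2.890×10⁻⁵ × 5.236×10¹³.

P ≈ 53.2 W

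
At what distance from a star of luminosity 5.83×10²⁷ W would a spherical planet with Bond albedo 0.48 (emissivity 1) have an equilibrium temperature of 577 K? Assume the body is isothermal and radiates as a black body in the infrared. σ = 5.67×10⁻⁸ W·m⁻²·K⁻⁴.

For an isothermal black-emitting sphere, (1−a)S·πr² = σ·4πr²·T⁴ ⇒ S = 4σT⁴/(1−a).
S = 4·5.67×10⁻⁸·(577)⁴/0.520 = 48340 W/m².
Flux falls as S = L/(4πd²), so d = √(L/(4πS)) = √(5.83×10²⁷/(4π·48340)).

d ≈ 9.80×10¹⁰ m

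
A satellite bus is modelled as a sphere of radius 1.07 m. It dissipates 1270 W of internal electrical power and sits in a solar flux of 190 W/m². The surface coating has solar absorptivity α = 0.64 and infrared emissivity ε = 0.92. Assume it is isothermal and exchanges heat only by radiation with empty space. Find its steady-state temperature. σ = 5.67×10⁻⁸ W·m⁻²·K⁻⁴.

T ≈ 218 K

At steady state, absorbed solar power + internal power = radiated power.
Absorbed: α·S·A_cross = 0.64·190·3.597 = 437.4 W (cross-section πr²).
Total input = 437.4 + 1270 = 1707 W.
Radiated: εσ·A_surf·T⁴ with A_surf = 4πr² = 14.39 m².
T⁴ = 1707/(0.92·5.67×10⁻⁸·14.39) = 2.275×10⁹ K⁴.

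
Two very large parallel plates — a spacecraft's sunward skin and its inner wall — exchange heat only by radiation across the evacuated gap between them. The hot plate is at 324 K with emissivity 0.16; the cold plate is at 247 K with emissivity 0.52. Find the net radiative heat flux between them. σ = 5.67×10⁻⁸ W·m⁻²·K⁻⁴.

q ≈ 57.7 W/m²

For two infinite grey parallel plates, q = σ(T₁⁴ − T₂⁴)/(1/ε₁ + 1/ε₂ − 1).
T₁⁴ − T₂⁴ = 1.102×10¹⁰ − 3.722×10⁹ = 7.298×10⁹ K⁴.
1/ε₁ + 1/ε₂ − 1 = 6.250 + 1.923 − 1 = 7.173.
q = 5.67×10⁻⁸ × 7.298×10⁹ / 7.173.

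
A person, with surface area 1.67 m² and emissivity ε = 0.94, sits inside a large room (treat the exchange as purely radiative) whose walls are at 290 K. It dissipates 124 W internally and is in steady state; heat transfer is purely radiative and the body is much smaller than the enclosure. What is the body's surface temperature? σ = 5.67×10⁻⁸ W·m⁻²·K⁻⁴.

T ≈ 303 K

For a small grey body in a large enclosure, net radiated power = εσA(T⁴ − T_w⁴).
Steady state: P = εσA(T⁴ − T_w⁴) with A = 1.67 m².
T⁴ = P/(εσA) + T_w⁴ = 124/(0.94·5.67×10⁻⁸·1.670) + (290)⁴
    = 1.393×10⁹ + 7.073×10⁹ = 8.466×10⁹ K⁴.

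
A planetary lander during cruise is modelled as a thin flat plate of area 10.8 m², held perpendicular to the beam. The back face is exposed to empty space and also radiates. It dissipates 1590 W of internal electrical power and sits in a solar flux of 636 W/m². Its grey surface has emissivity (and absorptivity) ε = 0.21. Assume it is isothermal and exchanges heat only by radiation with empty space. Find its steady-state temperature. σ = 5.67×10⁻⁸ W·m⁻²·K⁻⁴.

At steady state, absorbed solar power + internal power = radiated power.
Absorbed: α·S·A_cross = 0.21·636·10.80 = 1442 W (cross-section A).
Total input = 1442 + 1590 = 3032 W.
Radiated: εσ·A_surf·T⁴ with A_surf = 2A = 21.60 m².
T⁴ = 3032/(0.21·5.67×10⁻⁸·21.60) = 1.179×10¹⁰ K⁴.

T ≈ 330 K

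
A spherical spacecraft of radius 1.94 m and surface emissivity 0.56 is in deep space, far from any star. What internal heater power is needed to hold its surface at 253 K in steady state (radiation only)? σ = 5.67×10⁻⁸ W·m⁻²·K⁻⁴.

P ≈ 6150 W

P = εσ·4πr²·T⁴.
4πr² = 47.29 m²; T⁴ = 4.097×10⁹ K⁴.
P = 0.56·5.67×10⁻⁸·47.29·4.097×10⁹.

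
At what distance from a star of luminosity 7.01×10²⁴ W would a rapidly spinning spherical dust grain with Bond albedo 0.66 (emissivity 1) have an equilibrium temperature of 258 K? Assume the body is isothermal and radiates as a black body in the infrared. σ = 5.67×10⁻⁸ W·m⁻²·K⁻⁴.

For an isothermal black-emitting sphere, (1−a)S·πr² = σ·4πr²·T⁴ ⇒ S = 4σT⁴/(1−a).
S = 4·5.67×10⁻⁸·(258)⁴/0.340 = 2956 W/m².
Flux falls as S = L/(4πd²), so d = √(L/(4πS)) = √(7.01×10²⁴/(4π·2956)).

d ≈ 1.37×10¹⁰ m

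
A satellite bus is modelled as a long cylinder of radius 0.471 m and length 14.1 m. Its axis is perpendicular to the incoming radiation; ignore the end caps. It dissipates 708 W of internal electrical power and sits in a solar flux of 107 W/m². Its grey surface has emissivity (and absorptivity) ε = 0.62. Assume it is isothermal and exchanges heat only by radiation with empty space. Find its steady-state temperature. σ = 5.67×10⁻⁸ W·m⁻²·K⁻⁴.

At steady state, absorbed solar power + internal power = radiated power.
Absorbed: α·S·A_cross = 0.62·107·13.28 = 881.1 W (cross-section 2rL).
Total input = 881.1 + 708 = 1589 W.
Radiated: εσ·A_surf·T⁴ with A_surf = 2πrL = 41.73 m².
T⁴ = 1589/(0.62·5.67×10⁻⁸·41.73) = 1.083×10⁹ K⁴.

T ≈ 181 K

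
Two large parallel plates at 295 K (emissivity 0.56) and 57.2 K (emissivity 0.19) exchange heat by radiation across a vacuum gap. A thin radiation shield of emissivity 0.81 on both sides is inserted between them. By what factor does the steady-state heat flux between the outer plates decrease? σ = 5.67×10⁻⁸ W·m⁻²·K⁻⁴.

factor ≈ 1.24

Without shield: q₀ = σΔ(T⁴)/(1/ε₁+1/ε₂−1) with denominator 6.049.
With shield the two gaps are in series; the resistances add: (1/ε₁+1/ε_s−1)+(1/ε_s+1/ε₂−1) = 2.020+5.498 = 7.518.
Heat-flux ratio q₀/q = 7.518/6.049.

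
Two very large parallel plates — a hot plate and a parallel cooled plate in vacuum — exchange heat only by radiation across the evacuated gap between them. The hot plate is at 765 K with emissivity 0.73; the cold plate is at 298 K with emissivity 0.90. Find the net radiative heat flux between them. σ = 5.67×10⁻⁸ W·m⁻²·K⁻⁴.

For two infinite grey parallel plates, q = σ(T₁⁴ − T₂⁴)/(1/ε₁ + 1/ε₂ − 1).
T₁⁴ − T₂⁴ = 3.425×10¹¹ − 7.886×10⁹ = 3.346×10¹¹ K⁴.
1/ε₁ + 1/ε₂ − 1 = 1.370 + 1.111 − 1 = 1.481.
q = 5.67×10⁻⁸ × 3.346×10¹¹ / 1.481.

q ≈ 12800 W/m²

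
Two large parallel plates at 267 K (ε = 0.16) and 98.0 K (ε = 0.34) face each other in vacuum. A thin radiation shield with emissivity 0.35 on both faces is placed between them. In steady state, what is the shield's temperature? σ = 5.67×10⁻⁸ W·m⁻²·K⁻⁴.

In steady state the net flux on the hot side equals that on the cold side.
σ(T₁⁴−T_s⁴)/D₁ = σ(T_s⁴−T₂⁴)/D₂, with D₁ = 1/ε₁+1/ε_s−1 = 8.107, D₂ = 1/ε_s+1/ε₂−1 = 4.798.
Solve for T_s⁴: T_s⁴ = (D₂·T₁⁴ + D₁·T₂⁴)/(D₁+D₂) = 1.948×10⁹ K⁴.

T_s ≈ 210 K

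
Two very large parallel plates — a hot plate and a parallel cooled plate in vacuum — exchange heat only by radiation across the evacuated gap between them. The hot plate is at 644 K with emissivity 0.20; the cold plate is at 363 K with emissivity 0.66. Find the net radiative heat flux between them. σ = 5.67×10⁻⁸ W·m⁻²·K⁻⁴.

q ≈ 1590 W/m²

For two infinite grey parallel plates, q = σ(T₁⁴ − T₂⁴)/(1/ε₁ + 1/ε₂ − 1).
T₁⁴ − T₂⁴ = 1.720×10¹¹ − 1.736×10¹⁰ = 1.546×10¹¹ K⁴.
1/ε₁ + 1/ε₂ − 1 = 5.000 + 1.515 − 1 = 5.515.
q = 5.67×10⁻⁸ × 1.546×10¹¹ / 5.515.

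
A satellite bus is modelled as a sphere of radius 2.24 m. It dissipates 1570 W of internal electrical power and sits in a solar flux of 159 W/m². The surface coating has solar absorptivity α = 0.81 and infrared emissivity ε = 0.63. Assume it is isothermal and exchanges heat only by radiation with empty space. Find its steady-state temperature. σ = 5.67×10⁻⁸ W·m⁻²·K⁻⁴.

T ≈ 200 K

At steady state, absorbed solar power + internal power = radiated power.
Absorbed: α·S·A_cross = 0.81·159·15.76 = 2030 W (cross-section πr²).
Total input = 2030 + 1570 = 3600 W.
Radiated: εσ·A_surf·T⁴ with A_surf = 4πr² = 63.05 m².
T⁴ = 3600/(0.63·5.67×10⁻⁸·63.05) = 1.598×10⁹ K⁴.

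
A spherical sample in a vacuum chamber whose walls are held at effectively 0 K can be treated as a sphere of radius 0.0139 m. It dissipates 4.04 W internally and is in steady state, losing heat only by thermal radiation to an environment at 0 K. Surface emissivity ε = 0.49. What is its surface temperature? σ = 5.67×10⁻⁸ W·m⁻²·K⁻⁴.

T ≈ 495 K

Steady state: internal power = radiated power, P = εσA T⁴.
Radiating area A = 4πr² = 0.002428 m².
T⁴ = P/(εσA) = 4.04/(0.49·5.67×10⁻⁸·0.002428) = 5.989×10¹⁰ K⁴.
T = (5.989×10¹⁰)^(1/4).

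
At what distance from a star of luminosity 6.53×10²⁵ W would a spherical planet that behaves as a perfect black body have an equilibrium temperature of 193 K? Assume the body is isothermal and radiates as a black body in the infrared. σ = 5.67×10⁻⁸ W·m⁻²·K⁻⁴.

For an isothermal black-emitting sphere, (1−a)S·πr² = σ·4πr²·T⁴ ⇒ S = 4σT⁴/(1−a).
S = 4·5.67×10⁻⁸·(193)⁴/1.00 = 314.7 W/m².
Flux falls as S = L/(4πd²), so d = √(L/(4πS)) = √(6.53×10²⁵/(4π·314.7)).

d ≈ 1.29×10¹¹ m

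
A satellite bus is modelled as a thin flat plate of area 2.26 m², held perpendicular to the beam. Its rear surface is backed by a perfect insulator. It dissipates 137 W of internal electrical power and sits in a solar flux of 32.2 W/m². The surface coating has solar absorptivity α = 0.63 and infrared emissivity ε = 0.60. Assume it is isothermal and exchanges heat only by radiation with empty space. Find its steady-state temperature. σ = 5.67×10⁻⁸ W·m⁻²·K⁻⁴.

At steady state, absorbed solar power + internal power = radiated power.
Absorbed: α·S·A_cross = 0.63·32.2·2.260 = 45.85 W (cross-section A).
Total input = 45.85 + 137 = 182.8 W.
Radiated: εσ·A_surf·T⁴ with A_surf = A = 2.260 m².
T⁴ = 182.8/(0.60·5.67×10⁻⁸·2.260) = 2.378×10⁹ K⁴.

T ≈ 221 K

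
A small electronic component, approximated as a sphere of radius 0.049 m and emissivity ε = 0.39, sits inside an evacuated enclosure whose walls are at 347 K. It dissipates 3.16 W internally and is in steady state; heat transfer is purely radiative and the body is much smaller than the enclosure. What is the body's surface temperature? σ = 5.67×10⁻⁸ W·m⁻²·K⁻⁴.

For a small grey body in a large enclosure, net radiated power = εσA(T⁴ − T_w⁴).
Steady state: P = εσA(T⁴ − T_w⁴) with A = 4πr² = 0.03017 m².
T⁴ = P/(εσA) + T_w⁴ = 3.16/(0.39·5.67×10⁻⁸·0.03017) + (347)⁴
    = 4.736×10⁹ + 1.450×10¹⁰ = 1.923×10¹⁰ K⁴.

T ≈ 372 K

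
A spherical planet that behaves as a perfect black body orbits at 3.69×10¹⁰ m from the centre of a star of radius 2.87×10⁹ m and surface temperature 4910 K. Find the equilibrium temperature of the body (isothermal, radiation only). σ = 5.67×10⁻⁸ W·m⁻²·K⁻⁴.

T ≈ 968 K

The star's surface emits σT_*⁴; at distance d the flux is S = σT_*⁴(R_*/d)².
S = 5.67×10⁻⁸·(4910)⁴·(2.87×10⁹/3.69×10¹⁰)² = 1.994×10⁵ W/m².
For an isothermal sphere T⁴ = (1−a)S/(4σ) = 8.790×10¹¹ K⁴.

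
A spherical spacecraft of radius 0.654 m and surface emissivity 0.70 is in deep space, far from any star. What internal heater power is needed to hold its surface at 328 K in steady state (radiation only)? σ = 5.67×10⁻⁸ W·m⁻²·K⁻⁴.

P ≈ 2470 W

P = εσ·4πr²·T⁴.
4πr² = 5.375 m²; T⁴ = 1.157×10¹⁰ K⁴.
P = 0.70·5.67×10⁻⁸·5.375·1.157×10¹⁰.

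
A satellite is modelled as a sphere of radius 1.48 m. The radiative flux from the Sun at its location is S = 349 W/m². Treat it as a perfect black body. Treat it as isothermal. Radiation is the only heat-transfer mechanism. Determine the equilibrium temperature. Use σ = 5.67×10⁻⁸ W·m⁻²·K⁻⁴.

T ≈ 198 K

At equilibrium, absorbed power = emitted power.
Absorbing cross-section = πr² = 6.881 m²; emitting surface = 4πr² = 27.53 m² (ratio 4).
S·A_cross = εσ·A_surf·T⁴  ⇒  T⁴ = S/(4σ).
T⁴ = 1.00·349/(4·5.67×10⁻⁸) = 1.539×10⁹ K⁴.
T = (1.539×10⁹)^(1/4).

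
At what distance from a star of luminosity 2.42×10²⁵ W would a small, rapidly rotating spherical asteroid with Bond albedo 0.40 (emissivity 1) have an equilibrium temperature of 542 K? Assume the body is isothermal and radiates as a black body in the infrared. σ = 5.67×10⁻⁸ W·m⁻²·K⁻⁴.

d ≈ 7.68×10⁹ m

For an isothermal black-emitting sphere, (1−a)S·πr² = σ·4πr²·T⁴ ⇒ S = 4σT⁴/(1−a).
S = 4·5.67×10⁻⁸·(542)⁴/0.600 = 32620 W/m².
Flux falls as S = L/(4πd²), so d = √(L/(4πS)) = √(2.42×10²⁵/(4π·32620)).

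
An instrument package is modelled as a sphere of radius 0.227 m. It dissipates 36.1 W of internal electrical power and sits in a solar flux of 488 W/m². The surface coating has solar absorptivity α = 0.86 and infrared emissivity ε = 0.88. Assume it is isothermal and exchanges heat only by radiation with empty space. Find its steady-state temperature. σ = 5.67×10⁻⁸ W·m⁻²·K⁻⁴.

At steady state, absorbed solar power + internal power = radiated power.
Absorbed: α·S·A_cross = 0.86·488·0.1619 = 67.94 W (cross-section πr²).
Total input = 67.94 + 36.1 = 104.0 W.
Radiated: εσ·A_surf·T⁴ with A_surf = 4πr² = 0.6475 m².
T⁴ = 104.0/(0.88·5.67×10⁻⁸·0.6475) = 3.220×10⁹ K⁴.

T ≈ 238 K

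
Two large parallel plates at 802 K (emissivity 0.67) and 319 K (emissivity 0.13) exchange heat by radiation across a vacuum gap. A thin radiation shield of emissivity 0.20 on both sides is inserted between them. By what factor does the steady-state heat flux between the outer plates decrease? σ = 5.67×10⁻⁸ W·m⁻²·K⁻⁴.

Without shield: q₀ = σΔ(T⁴)/(1/ε₁+1/ε₂−1) with denominator 8.185.
With shield the two gaps are in series; the resistances add: (1/ε₁+1/ε_s−1)+(1/ε_s+1/ε₂−1) = 5.493+11.69 = 17.18.
Heat-flux ratio q₀/q = 17.18/8.185.

factor ≈ 2.10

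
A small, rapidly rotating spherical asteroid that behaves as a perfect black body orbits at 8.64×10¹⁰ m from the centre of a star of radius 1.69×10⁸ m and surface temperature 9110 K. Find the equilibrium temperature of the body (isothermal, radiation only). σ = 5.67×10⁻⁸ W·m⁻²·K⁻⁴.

T ≈ 285 K

The star's surface emits σT_*⁴; at distance d the flux is S = σT_*⁴(R_*/d)².
S = 5.67×10⁻⁸·(9110)⁴·(1.69×10⁸/8.64×10¹⁰)² = 1494 W/m².
For an isothermal sphere T⁴ = (1−a)S/(4σ) = 6.588×10⁹ K⁴.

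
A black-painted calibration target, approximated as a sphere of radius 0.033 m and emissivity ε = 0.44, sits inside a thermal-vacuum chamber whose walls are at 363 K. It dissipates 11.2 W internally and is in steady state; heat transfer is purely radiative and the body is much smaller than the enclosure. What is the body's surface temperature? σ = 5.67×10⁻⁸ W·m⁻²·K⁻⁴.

For a small grey body in a large enclosure, net radiated power = εσA(T⁴ − T_w⁴).
Steady state: P = εσA(T⁴ − T_w⁴) with A = 4πr² = 0.01368 m².
T⁴ = P/(εσA) + T_w⁴ = 11.2/(0.44·5.67×10⁻⁸·0.01368) + (363)⁴
    = 3.281×10¹⁰ + 1.736×10¹⁰ = 5.017×10¹⁰ K⁴.

T ≈ 473 K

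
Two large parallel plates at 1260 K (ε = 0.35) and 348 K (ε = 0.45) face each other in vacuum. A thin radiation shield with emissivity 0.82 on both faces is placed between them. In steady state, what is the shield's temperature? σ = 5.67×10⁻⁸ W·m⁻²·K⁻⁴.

In steady state the net flux on the hot side equals that on the cold side.
σ(T₁⁴−T_s⁴)/D₁ = σ(T_s⁴−T₂⁴)/D₂, with D₁ = 1/ε₁+1/ε_s−1 = 3.077, D₂ = 1/ε_s+1/ε₂−1 = 2.442.
Solve for T_s⁴: T_s⁴ = (D₂·T₁⁴ + D₁·T₂⁴)/(D₁+D₂) = 1.123×10¹² K⁴.

T_s ≈ 1030 K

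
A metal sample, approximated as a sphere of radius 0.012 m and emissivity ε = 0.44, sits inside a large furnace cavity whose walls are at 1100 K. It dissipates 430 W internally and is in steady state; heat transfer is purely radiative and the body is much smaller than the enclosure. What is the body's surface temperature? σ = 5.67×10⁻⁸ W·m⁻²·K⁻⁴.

T ≈ 1820 K

For a small grey body in a large enclosure, net radiated power = εσA(T⁴ − T_w⁴).
Steady state: P = εσA(T⁴ − T_w⁴) with A = 4πr² = 0.001810 m².
T⁴ = P/(εσA) + T_w⁴ = 430/(0.44·5.67×10⁻⁸·0.001810) + (1100)⁴
    = 9.525×10¹² + 1.464×10¹² = 1.099×10¹³ K⁴.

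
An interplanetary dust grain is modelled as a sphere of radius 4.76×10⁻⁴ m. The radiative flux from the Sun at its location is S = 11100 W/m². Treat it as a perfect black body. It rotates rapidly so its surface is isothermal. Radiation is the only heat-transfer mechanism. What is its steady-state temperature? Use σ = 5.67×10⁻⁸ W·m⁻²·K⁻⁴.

At equilibrium, absorbed power = emitted power.
Absorbing cross-section = πr² = 7.118×10⁻⁷ m²; emitting surface = 4πr² = 2.847×10⁻⁶ m² (ratio 4).
S·A_cross = εσ·A_surf·T⁴  ⇒  T⁴ = S/(4σ).
T⁴ = 1.00·11100/(4·5.67×10⁻⁸) = 4.894×10¹⁰ K⁴.
T = (4.894×10¹⁰)^(1/4).

T ≈ 470 K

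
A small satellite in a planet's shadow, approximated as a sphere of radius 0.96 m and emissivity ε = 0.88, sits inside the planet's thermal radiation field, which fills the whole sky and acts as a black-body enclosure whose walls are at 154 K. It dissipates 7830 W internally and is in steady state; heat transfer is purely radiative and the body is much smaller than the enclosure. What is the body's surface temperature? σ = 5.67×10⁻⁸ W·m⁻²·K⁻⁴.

T ≈ 345 K

For a small grey body in a large enclosure, net radiated power = εσA(T⁴ − T_w⁴).
Steady state: P = εσA(T⁴ − T_w⁴) with A = 4πr² = 11.58 m².
T⁴ = P/(εσA) + T_w⁴ = 7830/(0.88·5.67×10⁻⁸·11.58) + (154)⁴
    = 1.355×10¹⁰ + 5.624×10⁸ = 1.411×10¹⁰ K⁴.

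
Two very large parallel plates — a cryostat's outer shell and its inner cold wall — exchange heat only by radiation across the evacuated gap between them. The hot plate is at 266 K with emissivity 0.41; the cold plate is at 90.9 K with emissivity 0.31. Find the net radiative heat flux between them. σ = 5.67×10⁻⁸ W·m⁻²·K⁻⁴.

For two infinite grey parallel plates, q = σ(T₁⁴ − T₂⁴)/(1/ε₁ + 1/ε₂ − 1).
T₁⁴ − T₂⁴ = 5.006×10⁹ − 6.827×10⁷ = 4.938×10⁹ K⁴.
1/ε₁ + 1/ε₂ − 1 = 2.439 + 3.226 − 1 = 4.665.
q = 5.67×10⁻⁸ × 4.938×10⁹ / 4.665.

q ≈ 60.0 W/m²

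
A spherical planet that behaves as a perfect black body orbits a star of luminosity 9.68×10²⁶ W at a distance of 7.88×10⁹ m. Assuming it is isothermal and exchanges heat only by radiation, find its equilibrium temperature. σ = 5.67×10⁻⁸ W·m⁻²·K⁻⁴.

First find the stellar flux at distance d: S = L/(4πd²) = 9.68×10²⁶/(4π·(7.88×10⁹)²) = 1.241×10⁶ W/m².
For an isothermal sphere, absorbed (1−a)S·πr² = emitted σ·4πr²·T⁴, so T⁴ = (1−a)S/(4σ).
T⁴ = 1.00·1.241×10⁶/(4·5.67×10⁻⁸) = 5.470×10¹² K⁴.

T ≈ 1530 K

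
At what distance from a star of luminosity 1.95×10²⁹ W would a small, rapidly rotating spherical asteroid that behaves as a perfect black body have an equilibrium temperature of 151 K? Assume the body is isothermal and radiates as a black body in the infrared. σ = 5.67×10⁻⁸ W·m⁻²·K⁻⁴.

d ≈ 1.15×10¹³ m

For an isothermal black-emitting sphere, (1−a)S·πr² = σ·4πr²·T⁴ ⇒ S = 4σT⁴/(1−a).
S = 4·5.67×10⁻⁸·(151)⁴/1.00 = 117.9 W/m².
Flux falls as S = L/(4πd²), so d = √(L/(4πS)) = √(1.95×10²⁹/(4π·117.9)).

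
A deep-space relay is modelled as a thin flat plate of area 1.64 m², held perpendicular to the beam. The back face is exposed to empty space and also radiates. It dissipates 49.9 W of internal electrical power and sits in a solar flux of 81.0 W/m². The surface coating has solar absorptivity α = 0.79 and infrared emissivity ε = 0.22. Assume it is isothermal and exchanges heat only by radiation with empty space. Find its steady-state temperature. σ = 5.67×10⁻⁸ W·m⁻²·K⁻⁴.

At steady state, absorbed solar power + internal power = radiated power.
Absorbed: α·S·A_cross = 0.79·81.0·1.640 = 104.9 W (cross-section A).
Total input = 104.9 + 49.9 = 154.8 W.
Radiated: εσ·A_surf·T⁴ with A_surf = 2A = 3.280 m².
T⁴ = 154.8/(0.22·5.67×10⁻⁸·3.280) = 3.785×10⁹ K⁴.

T ≈ 248 K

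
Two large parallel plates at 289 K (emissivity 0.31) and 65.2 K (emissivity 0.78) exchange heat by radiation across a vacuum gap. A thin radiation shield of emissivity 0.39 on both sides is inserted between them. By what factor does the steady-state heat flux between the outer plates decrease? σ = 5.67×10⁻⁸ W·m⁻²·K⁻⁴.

Without shield: q₀ = σΔ(T⁴)/(1/ε₁+1/ε₂−1) with denominator 3.508.
With shield the two gaps are in series; the resistances add: (1/ε₁+1/ε_s−1)+(1/ε_s+1/ε₂−1) = 4.790+2.846 = 7.636.
Heat-flux ratio q₀/q = 7.636/3.508.

factor ≈ 2.18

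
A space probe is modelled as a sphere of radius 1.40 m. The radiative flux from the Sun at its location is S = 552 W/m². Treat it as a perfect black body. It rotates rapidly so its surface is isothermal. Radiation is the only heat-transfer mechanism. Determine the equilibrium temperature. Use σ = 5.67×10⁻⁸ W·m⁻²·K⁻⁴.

T ≈ 222 K

At equilibrium, absorbed power = emitted power.
Absorbing cross-section = πr² = 6.158 m²; emitting surface = 4πr² = 24.63 m² (ratio 4).
S·A_cross = εσ·A_surf·T⁴  ⇒  T⁴ = S/(4σ).
T⁴ = 1.00·552/(4·5.67×10⁻⁸) = 2.434×10⁹ K⁴.
T = (2.434×10⁹)^(1/4).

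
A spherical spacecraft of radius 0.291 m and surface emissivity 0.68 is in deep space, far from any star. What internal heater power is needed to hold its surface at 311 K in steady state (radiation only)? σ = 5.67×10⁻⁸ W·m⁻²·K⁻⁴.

P = εσ·4πr²·T⁴.
4πr² = 1.064 m²; T⁴ = 9.355×10⁹ K⁴.
P = 0.68·5.67×10⁻⁸·1.064·9.355×10⁹.

P ≈ 384 W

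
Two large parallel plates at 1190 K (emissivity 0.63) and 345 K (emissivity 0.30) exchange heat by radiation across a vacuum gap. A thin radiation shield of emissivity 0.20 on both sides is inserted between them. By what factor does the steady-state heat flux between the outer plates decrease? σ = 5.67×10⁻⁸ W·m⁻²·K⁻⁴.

Without shield: q₀ = σΔ(T⁴)/(1/ε₁+1/ε₂−1) with denominator 3.921.
With shield the two gaps are in series; the resistances add: (1/ε₁+1/ε_s−1)+(1/ε_s+1/ε₂−1) = 5.587+7.333 = 12.92.
Heat-flux ratio q₀/q = 12.92/3.921.

factor ≈ 3.30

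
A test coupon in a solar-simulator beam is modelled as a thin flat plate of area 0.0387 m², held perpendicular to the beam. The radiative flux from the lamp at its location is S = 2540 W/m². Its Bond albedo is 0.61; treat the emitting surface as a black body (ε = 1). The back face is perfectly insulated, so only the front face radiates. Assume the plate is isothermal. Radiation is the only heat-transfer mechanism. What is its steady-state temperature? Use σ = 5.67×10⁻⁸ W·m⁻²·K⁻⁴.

T ≈ 364 K

At equilibrium, absorbed power = emitted power.
Absorbing cross-section = A = 0.03870 m²; emitting surface = A = 0.03870 m² (ratio 1).
(1−a)S·A_cross = εσ·A_surf·T⁴  ⇒  T⁴ = (1−a)S/(1σ).
T⁴ = 0.390·2540/(1·5.67×10⁻⁸) = 1.747×10¹⁰ K⁴.
T = (1.747×10¹⁰)^(1/4).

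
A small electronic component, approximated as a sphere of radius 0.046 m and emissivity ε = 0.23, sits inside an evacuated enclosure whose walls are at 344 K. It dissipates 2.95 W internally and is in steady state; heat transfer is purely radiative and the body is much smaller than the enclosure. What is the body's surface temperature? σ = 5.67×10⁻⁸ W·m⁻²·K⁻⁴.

T ≈ 387 K

For a small grey body in a large enclosure, net radiated power = εσA(T⁴ − T_w⁴).
Steady state: P = εσA(T⁴ − T_w⁴) with A = 4πr² = 0.02659 m².
T⁴ = P/(εσA) + T_w⁴ = 2.95/(0.23·5.67×10⁻⁸·0.02659) + (344)⁴
    = 8.507×10⁹ + 1.400×10¹⁰ = 2.251×10¹⁰ K⁴.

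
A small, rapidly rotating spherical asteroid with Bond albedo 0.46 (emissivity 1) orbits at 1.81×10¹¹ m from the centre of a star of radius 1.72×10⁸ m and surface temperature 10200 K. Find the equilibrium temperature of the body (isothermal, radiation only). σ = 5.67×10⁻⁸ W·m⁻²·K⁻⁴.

T ≈ 191 K

The star's surface emits σT_*⁴; at distance d the flux is S = σT_*⁴(R_*/d)².
S = 5.67×10⁻⁸·(10200)⁴·(1.72×10⁸/1.81×10¹¹)² = 554.2 W/m².
For an isothermal sphere T⁴ = (1−a)S/(4σ) = 1.320×10⁹ K⁴.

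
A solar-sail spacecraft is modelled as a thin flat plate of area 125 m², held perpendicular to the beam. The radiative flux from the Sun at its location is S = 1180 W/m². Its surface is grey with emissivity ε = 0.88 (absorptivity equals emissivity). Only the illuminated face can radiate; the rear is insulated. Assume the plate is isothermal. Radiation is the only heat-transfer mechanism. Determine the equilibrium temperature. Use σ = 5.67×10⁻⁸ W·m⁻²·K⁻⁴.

At equilibrium, absorbed power = emitted power.
Absorbing cross-section = A = 125.0 m²; emitting surface = A = 125.0 m² (ratio 1).
εS·A_cross = εσ·A_surf·T⁴  ⇒  T⁴ = S/(1σ)   (ε cancels).
T⁴ = 1180/(1·5.67×10⁻⁸) = 2.081×10¹⁰ K⁴.
T = (2.081×10¹⁰)^(1/4).

T ≈ 380 K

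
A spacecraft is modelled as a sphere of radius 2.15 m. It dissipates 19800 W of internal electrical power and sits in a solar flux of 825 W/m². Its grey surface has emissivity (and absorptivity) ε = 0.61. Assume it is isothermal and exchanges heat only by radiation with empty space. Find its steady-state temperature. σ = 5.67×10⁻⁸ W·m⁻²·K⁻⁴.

At steady state, absorbed solar power + internal power = radiated power.
Absorbed: α·S·A_cross = 0.61·825·14.52 = 7308 W (cross-section πr²).
Total input = 7308 + 19800 = 27110 W.
Radiated: εσ·A_surf·T⁴ with A_surf = 4πr² = 58.09 m².
T⁴ = 27110/(0.61·5.67×10⁻⁸·58.09) = 1.349×10¹⁰ K⁴.

T ≈ 341 K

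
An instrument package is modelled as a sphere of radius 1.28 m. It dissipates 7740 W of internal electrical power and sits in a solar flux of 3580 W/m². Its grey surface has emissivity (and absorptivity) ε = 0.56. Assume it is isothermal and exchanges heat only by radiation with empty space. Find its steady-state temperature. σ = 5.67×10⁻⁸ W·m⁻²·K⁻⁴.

At steady state, absorbed solar power + internal power = radiated power.
Absorbed: α·S·A_cross = 0.56·3580·5.147 = 10320 W (cross-section πr²).
Total input = 10320 + 7740 = 18060 W.
Radiated: εσ·A_surf·T⁴ with A_surf = 4πr² = 20.59 m².
T⁴ = 18060/(0.56·5.67×10⁻⁸·20.59) = 2.762×10¹⁰ K⁴.

T ≈ 408 K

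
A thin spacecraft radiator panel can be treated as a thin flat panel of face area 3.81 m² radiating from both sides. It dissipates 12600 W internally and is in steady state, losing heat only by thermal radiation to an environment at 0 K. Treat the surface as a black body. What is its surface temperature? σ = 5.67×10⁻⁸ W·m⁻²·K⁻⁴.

T ≈ 413 K

Steady state: internal power = radiated power, P = εσA T⁴.
Radiating area A = 2·3.81 = 7.620 m².
T⁴ = P/(εσA) = 12600/(1.0·5.67×10⁻⁸·7.620) = 2.916×10¹⁰ K⁴.
T = (2.916×10¹⁰)^(1/4).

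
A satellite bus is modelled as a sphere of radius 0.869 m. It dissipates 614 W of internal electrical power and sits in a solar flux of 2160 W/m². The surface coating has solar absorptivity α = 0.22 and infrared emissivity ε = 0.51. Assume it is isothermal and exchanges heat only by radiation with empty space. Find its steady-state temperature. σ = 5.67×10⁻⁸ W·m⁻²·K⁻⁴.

At steady state, absorbed solar power + internal power = radiated power.
Absorbed: α·S·A_cross = 0.22·2160·2.372 = 1127 W (cross-section πr²).
Total input = 1127 + 614 = 1741 W.
Radiated: εσ·A_surf·T⁴ with A_surf = 4πr² = 9.490 m².
T⁴ = 1741/(0.51·5.67×10⁻⁸·9.490) = 6.346×10⁹ K⁴.

T ≈ 282 K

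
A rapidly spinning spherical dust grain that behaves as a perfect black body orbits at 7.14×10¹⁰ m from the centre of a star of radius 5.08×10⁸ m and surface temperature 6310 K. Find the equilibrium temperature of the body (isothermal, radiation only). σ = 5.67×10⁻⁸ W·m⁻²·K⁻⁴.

The star's surface emits σT_*⁴; at distance d the flux is S = σT_*⁴(R_*/d)².
S = 5.67×10⁻⁸·(6310)⁴·(5.08×10⁸/7.14×10¹⁰)² = 4550 W/m².
For an isothermal sphere T⁴ = (1−a)S/(4σ) = 2.006×10¹⁰ K⁴.

T ≈ 376 K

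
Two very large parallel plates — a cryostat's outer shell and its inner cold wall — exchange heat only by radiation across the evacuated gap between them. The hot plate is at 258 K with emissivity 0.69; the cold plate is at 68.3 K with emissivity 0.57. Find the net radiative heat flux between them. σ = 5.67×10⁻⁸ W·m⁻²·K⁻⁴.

q ≈ 113 W/m²

For two infinite grey parallel plates, q = σ(T₁⁴ − T₂⁴)/(1/ε₁ + 1/ε₂ − 1).
T₁⁴ − T₂⁴ = 4.431×10⁹ − 2.176×10⁷ = 4.409×10⁹ K⁴.
1/ε₁ + 1/ε₂ − 1 = 1.449 + 1.754 − 1 = 2.204.
q = 5.67×10⁻⁸ × 4.409×10⁹ / 2.204.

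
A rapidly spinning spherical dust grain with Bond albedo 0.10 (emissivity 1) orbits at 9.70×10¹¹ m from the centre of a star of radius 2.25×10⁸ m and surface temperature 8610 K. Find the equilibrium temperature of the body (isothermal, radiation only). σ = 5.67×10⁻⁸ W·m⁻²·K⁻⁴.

T ≈ 90.3 K

The star's surface emits σT_*⁴; at distance d the flux is S = σT_*⁴(R_*/d)².
S = 5.67×10⁻⁸·(8610)⁴·(2.25×10⁸/9.70×10¹¹)² = 16.77 W/m².
For an isothermal sphere T⁴ = (1−a)S/(4σ) = 6.653×10⁷ K⁴.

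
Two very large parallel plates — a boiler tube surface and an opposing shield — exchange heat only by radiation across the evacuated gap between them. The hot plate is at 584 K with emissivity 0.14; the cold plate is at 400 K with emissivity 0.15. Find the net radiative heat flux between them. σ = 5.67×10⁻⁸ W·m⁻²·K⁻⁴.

q ≈ 402 W/m²

For two infinite grey parallel plates, q = σ(T₁⁴ − T₂⁴)/(1/ε₁ + 1/ε₂ − 1).
T₁⁴ − T₂⁴ = 1.163×10¹¹ − 2.560×10¹⁰ = 9.072×10¹⁰ K⁴.
1/ε₁ + 1/ε₂ − 1 = 7.143 + 6.667 − 1 = 12.81.
q = 5.67×10⁻⁸ × 9.072×10¹⁰ / 12.81.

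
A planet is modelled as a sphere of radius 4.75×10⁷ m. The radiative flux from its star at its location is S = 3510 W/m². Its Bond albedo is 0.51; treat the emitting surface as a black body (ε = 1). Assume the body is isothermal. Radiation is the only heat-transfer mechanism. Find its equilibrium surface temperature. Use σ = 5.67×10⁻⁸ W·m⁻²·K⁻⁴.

At equilibrium, absorbed power = emitted power.
Absorbing cross-section = πr² = 7.088×10¹⁵ m²; emitting surface = 4πr² = 2.835×10¹⁶ m² (ratio 4).
(1−a)S·A_cross = εσ·A_surf·T⁴  ⇒  T⁴ = (1−a)S/(4σ).
T⁴ = 0.490·3510/(4·5.67×10⁻⁸) = 7.583×10⁹ K⁴.
T = (7.583×10⁹)^(1/4).

T ≈ 295 K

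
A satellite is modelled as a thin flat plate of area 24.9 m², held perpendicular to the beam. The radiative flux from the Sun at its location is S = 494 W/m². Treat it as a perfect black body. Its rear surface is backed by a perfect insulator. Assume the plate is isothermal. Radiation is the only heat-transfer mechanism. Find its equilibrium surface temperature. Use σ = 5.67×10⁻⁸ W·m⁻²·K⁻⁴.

T ≈ 306 K

At equilibrium, absorbed power = emitted power.
Absorbing cross-section = A = 24.90 m²; emitting surface = A = 24.90 m² (ratio 1).
S·A_cross = εσ·A_surf·T⁴  ⇒  T⁴ = S/(1σ).
T⁴ = 1.00·494/(1·5.67×10⁻⁸) = 8.713×10⁹ K⁴.
T = (8.713×10⁹)^(1/4).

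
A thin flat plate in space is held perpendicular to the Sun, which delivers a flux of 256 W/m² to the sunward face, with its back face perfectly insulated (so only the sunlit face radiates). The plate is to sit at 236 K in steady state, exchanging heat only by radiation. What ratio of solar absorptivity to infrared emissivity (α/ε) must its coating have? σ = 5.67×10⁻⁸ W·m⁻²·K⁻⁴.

Balance: αS·A = εσ·1A·T⁴ ⇒ α/ε = σT⁴/S.
α/ε = 5.67×10⁻⁸·(236)⁴/256 = 5.67×10⁻⁸·3.102×10⁹/256.

α/ε ≈ 0.687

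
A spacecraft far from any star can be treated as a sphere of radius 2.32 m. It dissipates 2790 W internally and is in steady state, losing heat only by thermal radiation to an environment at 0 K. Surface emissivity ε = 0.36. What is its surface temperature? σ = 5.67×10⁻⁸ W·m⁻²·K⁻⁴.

T ≈ 212 K

Steady state: internal power = radiated power, P = εσA T⁴.
Radiating area A = 4πr² = 67.64 m².
T⁴ = P/(εσA) = 2790/(0.36·5.67×10⁻⁸·67.64) = 2.021×10⁹ K⁴.
T = (2.021×10⁹)^(1/4).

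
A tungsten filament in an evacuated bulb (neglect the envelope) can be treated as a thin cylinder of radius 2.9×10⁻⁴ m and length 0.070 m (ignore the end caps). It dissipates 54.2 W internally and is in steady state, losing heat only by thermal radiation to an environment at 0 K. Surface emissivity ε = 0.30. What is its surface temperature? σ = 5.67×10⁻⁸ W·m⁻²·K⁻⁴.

T ≈ 2240 K

Steady state: internal power = radiated power, P = εσA T⁴.
Radiating area A = 2πrL = 1.275×10⁻⁴ m².
T⁴ = P/(εσA) = 54.2/(0.30·5.67×10⁻⁸·1.275×10⁻⁴) = 2.498×10¹³ K⁴.
T = (2.498×10¹³)^(1/4).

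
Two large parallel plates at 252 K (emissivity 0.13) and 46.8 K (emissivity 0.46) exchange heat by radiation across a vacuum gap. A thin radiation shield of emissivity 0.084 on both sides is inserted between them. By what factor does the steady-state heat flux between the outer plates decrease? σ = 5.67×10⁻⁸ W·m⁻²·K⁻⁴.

factor ≈ 3.57

Without shield: q₀ = σΔ(T⁴)/(1/ε₁+1/ε₂−1) with denominator 8.866.
With shield the two gaps are in series; the resistances add: (1/ε₁+1/ε_s−1)+(1/ε_s+1/ε₂−1) = 18.60+13.08 = 31.68.
Heat-flux ratio q₀/q = 31.68/8.866.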